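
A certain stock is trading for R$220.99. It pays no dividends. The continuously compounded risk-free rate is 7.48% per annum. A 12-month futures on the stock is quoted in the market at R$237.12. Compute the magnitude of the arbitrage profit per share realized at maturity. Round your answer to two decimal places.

Fair futures: F* = S·e^(carry·T), with carry = r = 0.0748
F* = 220.99 · e^(0.0748 × 12/12) = 220.99 · e^0.074800 = 220.99 × 1.077669 = R$238.1541
Market R$237.12 < fair R$238.1541: forward underpriced → reverse cash-and-carry (short spot, go long the forward).
At maturity, profit = |F_mkt − F*| = |237.12 − 238.1541| = R$1.03 per share

R$1.03 per share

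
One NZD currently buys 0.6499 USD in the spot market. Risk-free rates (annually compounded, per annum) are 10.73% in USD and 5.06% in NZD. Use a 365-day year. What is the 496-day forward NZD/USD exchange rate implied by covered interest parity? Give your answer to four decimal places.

By covered interest parity, F = S · (1+r_USD)^T / (1+r_NZD)^T
= 0.6499 × 1.148556 / 1.069378 = 0.6499 × 1.074041
F = 0.6980 USD per NZD

0.6980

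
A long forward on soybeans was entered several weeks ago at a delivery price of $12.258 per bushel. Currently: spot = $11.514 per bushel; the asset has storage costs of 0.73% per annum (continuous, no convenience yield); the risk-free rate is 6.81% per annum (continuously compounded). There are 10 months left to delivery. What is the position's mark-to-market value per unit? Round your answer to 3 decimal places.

Current fair forward for the remaining 10 months: F = S·e^((r + u)·T), (r + u) = 0.0681 + 0.0073 = 0.0754
F = 11.514 · e^(0.0754 × 10/12) = 11.514 × 1.064849 = 12.2607
Value of long forward = (F − K)·e^(−rT) = (12.2607 − 12.258) · e^(−0.0681·10/12)
= 0.0027 × 0.944830 = 0.003

$0.003 per bushel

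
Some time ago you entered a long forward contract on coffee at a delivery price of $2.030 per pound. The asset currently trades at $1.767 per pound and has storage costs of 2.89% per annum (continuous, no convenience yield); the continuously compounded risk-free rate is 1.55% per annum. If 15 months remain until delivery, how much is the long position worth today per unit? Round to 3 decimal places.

-$0.159 per pound

Current fair forward for the remaining 15 months: F = S·e^((r + u)·T), (r + u) = 0.0155 + 0.0289 = 0.0444
F = 1.767 · e^(0.0444 × 15/12) = 1.767 × 1.057069 = 1.8678
Value of long forward = (F − K)·e^(−rT) = (1.8678 − 2.030) · e^(−0.0155·15/12)
= -0.1622 × 0.980811 = -0.159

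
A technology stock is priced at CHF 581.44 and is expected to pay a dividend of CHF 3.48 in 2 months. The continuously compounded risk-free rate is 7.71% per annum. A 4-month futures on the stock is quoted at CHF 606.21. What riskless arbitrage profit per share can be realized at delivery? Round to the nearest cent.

PV(dividends) I = 3.48·e^(−0.0771·2/12) = 3.4356
Fair futures F* = (S − I)·e^(rT) = (581.44 − 3.4356)·e^0.025700 = 578.0044 × 1.026033 = 593.0516
Market CHF 606.21 > fair 593.0516: forward overpriced → cash-and-carry (borrow at r, buy the stock and collect the dividends, short the forward).
Profit at T = |F_mkt − F*| = |606.21 − 593.0516| = CHF 13.16 per share

CHF 13.16 per share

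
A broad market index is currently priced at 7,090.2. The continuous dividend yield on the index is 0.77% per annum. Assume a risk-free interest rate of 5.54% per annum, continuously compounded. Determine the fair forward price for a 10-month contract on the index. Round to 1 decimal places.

7,377.7

F = S·e^((r − q)T) = 7090.2 · e^((0.0554 − 0.0077) × 10/12)
= 7090.2 · e^0.039750 = 7090.2 × 1.040551
F = 7,377.7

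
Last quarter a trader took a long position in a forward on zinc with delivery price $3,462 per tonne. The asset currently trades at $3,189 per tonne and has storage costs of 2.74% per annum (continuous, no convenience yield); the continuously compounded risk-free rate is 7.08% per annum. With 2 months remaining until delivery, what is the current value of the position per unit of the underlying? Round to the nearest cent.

Current fair forward for the remaining 2 months: F = S·e^((r + u)·T), (r + u) = 0.0708 + 0.0274 = 0.0982
F = 3189 · e^(0.0982 × 2/12) = 3189 × 1.01650133 = 3241.6227
Value of long forward = (F − K)·e^(−rT) = (3241.6227 − 3462) · e^(−0.0708·2/12)
= -220.3773 × 0.98826935 = -217.79

-$217.79 per tonne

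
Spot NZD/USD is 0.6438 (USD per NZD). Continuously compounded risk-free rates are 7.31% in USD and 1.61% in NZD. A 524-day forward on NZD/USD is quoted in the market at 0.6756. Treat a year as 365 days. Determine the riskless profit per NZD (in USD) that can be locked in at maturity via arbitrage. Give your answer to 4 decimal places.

Fair forward: F* = S·e^(carry·T), with carry = (r_USD − r_NZD) = 0.0731 − 0.0161 = 0.0570
F* = 0.6438 · e^(0.0570 × 524/365) = 0.6438 · e^0.081830 = 0.6438 × 1.085271 = 0.6987
Market 0.6756 < fair 0.6987: forward underpriced → reverse cash-and-carry (short spot, go long the forward).
At maturity, profit = |F_mkt − F*| = |0.6756 − 0.6987| = 0.0231 per NZD (in USD)

0.0231 per NZD (in USD)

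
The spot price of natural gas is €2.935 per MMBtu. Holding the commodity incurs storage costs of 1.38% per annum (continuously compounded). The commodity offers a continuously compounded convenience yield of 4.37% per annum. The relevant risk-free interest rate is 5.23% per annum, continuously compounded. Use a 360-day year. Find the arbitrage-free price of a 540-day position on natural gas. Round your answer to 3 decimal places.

€3.035 per MMBtu

Net carry = r + u − y = 0.0523 + 0.0138 − 0.0437 = 0.0224
F = S·e^((r+u−y)T) = 2.935 · e^(0.0224 × 540/360) = 2.935 · e^0.033600
= 2.935 × 1.034171 = €3.035 per MMBtu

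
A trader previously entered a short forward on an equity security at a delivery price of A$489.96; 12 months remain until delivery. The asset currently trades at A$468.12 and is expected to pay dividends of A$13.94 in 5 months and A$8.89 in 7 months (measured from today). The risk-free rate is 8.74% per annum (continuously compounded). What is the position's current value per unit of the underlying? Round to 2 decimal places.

PV(remaining dividends) I = 13.94·e^(−0.0874·5/12) + 8.89·e^(−0.0874·7/12) = 21.8896
Current forward F = (S − I)·e^(rT) = (468.12 − 21.8896)·e^(0.0874·12/12) = 446.2304 × 1.091333 = 486.9860
Value (long) = (F − K)·e^(−rT) = (486.9860 − 489.96) × 0.916310 = -2.7251
Short position value = −(long value) = A$2.73

A$2.73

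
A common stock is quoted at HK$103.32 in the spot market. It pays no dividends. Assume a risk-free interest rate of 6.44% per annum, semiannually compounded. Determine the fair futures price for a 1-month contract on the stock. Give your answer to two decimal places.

HK$103.87

F = S · (1+r/2)^(2T)
= 103.32 × 1.005296
F = HK$103.87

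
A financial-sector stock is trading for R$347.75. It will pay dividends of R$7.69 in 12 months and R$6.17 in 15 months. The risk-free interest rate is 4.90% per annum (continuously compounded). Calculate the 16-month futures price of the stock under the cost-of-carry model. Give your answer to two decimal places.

PV(dividends) I = 7.69·e^(−0.0490·12/12) + 6.17·e^(−0.0490·15/12)
I = 7.3223 + 5.8034 = 13.1257
F = (S − I)·e^(rT) = (347.75 − 13.1257) · e^(0.0490·16/12)
= 334.6243 · e^0.065333 = 334.6243 × 1.067514 = R$357.22

R$357.22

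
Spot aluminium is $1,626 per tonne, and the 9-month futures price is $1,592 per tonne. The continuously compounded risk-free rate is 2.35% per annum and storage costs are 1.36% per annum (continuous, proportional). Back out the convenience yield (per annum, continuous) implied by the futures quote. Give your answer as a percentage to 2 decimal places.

6.53%

F = S·e^((r+u−y)T) ⇒ (r+u−y) = ln(F/S)/T
ln(1592/1626) = -0.021132; /T ⇒ -0.028176
y = r + u − ln(F/S)/T = 0.0235 + 0.0136 + 0.028176 = 0.065276
y = 6.53%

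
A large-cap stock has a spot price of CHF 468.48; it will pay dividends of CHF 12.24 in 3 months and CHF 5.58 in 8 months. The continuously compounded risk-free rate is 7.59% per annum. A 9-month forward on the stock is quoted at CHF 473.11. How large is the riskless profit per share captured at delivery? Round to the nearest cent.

CHF 4.48 per share

PV(dividends) I = 12.24·e^(−0.0759·3/12) + 5.58·e^(−0.0759·8/12) = 17.3146
Fair forward F* = (S − I)·e^(rT) = (468.48 − 17.3146)·e^0.056925 = 451.1654 × 1.058576 = 477.5929
Market CHF 473.11 < fair 477.5929: forward underpriced → reverse cash-and-carry (short the stock, invest proceeds at r, pay the dividends, go long the forward).
Profit at T = |F_mkt − F*| = |473.11 − 477.5929| = CHF 4.48 per share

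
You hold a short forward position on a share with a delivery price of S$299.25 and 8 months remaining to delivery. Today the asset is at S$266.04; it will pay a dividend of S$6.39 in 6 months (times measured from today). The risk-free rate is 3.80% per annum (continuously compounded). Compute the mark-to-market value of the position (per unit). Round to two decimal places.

PV(remaining dividends) I = 6.39·e^(−0.0380·6/12) = 6.2697
Current forward F = (S − I)·e^(rT) = (266.04 − 6.2697)·e^(0.0380·8/12) = 259.7703 × 1.025657 = 266.4352
Value (long) = (F − K)·e^(−rT) = (266.4352 − 299.25) × 0.974985 = -31.9939
Short position value = −(long value) = S$31.99

S$31.99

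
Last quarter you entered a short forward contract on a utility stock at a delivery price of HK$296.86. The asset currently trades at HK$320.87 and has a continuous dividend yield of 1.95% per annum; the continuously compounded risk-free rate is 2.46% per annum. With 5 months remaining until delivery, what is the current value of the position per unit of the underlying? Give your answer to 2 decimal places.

-HK$24.44

Current fair forward for the remaining 5 months: F = S·e^((r − q)·T), (r − q) = 0.0246 − 0.0195 = 0.0051
F = 320.87 · e^(0.0051 × 5/12) = 320.87 × 1.002127 = 321.5525
Value of long forward = (F − K)·e^(−rT) = (321.5525 − 296.86) · e^(−0.0246·5/12)
= 24.6925 × 0.989802 = 24.44
Short position value = −(long value) = -HK$24.44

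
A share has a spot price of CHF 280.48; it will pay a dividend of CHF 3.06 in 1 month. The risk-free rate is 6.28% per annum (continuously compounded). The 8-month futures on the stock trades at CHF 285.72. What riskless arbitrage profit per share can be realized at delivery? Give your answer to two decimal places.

CHF 3.58 per share

PV(dividends) I = 3.06·e^(−0.0628·1/12) = 3.0440
Fair futures F* = (S − I)·e^(rT) = (280.48 − 3.0440)·e^0.041867 = 277.4360 × 1.042756 = 289.2981
Market CHF 285.72 < fair 289.2981: forward underpriced → reverse cash-and-carry (short the stock, invest proceeds at r, pay the dividends, go long the forward).
Profit at T = |F_mkt − F*| = |285.72 − 289.2981| = CHF 3.58 per share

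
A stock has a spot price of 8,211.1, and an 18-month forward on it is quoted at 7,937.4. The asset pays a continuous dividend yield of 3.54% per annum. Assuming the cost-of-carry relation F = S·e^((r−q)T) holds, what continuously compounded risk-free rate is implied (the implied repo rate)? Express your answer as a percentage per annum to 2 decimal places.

1.28%

From F = S·e^((r−q)T): (r − q) = ln(F/S)/T
ln(7937.4/8211.1) = ln(0.966667) = -0.033901
(r − q) = -0.033901 / (18/12) = -0.022601
r = ln(F/S)/T + q = -0.022601 + 0.0354 = 0.012799
r = 1.28%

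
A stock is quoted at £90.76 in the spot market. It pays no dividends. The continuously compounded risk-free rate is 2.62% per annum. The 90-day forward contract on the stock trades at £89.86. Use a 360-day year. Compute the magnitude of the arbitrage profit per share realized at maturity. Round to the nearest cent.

£1.50 per share

Fair forward: F* = S·e^(carry·T), with carry = r = 0.0262
F* = 90.76 · e^(0.0262 × 90/360) = 90.76 · e^0.006550 = 90.76 × 1.006571 = £91.3564
Market £89.86 < fair £91.3564: forward underpriced → reverse cash-and-carry (short spot, go long the forward).
At maturity, profit = |F_mkt − F*| = |89.86 − 91.3564| = £1.50 per share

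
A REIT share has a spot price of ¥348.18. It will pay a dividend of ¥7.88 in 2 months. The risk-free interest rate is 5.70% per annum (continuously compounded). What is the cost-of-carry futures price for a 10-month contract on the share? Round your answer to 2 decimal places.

¥356.93

PV(dividends) I = 7.88·e^(−0.0570·2/12)
I = 7.8055
F = (S − I)·e^(rT) = (348.18 − 7.8055) · e^(0.0570·10/12)
= 340.3745 · e^0.047500 = 340.3745 × 1.048646 = ¥356.93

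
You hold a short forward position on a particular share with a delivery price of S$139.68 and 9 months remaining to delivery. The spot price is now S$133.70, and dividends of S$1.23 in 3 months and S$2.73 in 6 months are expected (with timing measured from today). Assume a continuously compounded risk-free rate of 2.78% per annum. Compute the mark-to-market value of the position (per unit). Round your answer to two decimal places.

S$7.01

PV(remaining dividends) I = 1.23·e^(−0.0278·3/12) + 2.73·e^(−0.0278·6/12) = 3.9138
Current forward F = (S − I)·e^(rT) = (133.70 − 3.9138)·e^(0.0278·9/12) = 129.7862 × 1.021069 = 132.5207
Value (long) = (F − K)·e^(−rT) = (132.5207 − 139.68) × 0.979366 = -7.0116
Short position value = −(long value) = S$7.01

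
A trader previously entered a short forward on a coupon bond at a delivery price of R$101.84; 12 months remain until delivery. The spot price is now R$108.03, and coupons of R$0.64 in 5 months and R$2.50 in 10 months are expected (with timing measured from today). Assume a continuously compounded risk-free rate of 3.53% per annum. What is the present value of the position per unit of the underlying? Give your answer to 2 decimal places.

-R$6.66

PV(remaining coupons) I = 0.64·e^(−0.0353·5/12) + 2.50·e^(−0.0353·10/12) = 3.0582
Current forward F = (S − I)·e^(rT) = (108.03 − 3.0582)·e^(0.0353·12/12) = 104.9718 × 1.035930 = 108.7434
Value (long) = (F − K)·e^(−rT) = (108.7434 − 101.84) × 0.965316 = 6.6640
Short position value = −(long value) = -R$6.66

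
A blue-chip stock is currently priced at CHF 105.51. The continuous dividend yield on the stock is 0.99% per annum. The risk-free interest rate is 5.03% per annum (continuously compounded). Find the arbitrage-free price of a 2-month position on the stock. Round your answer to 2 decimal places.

CHF 106.22

F = S·e^((r − q)T) = 105.51 · e^((0.0503 − 0.0099) × 2/12)
= 105.51 · e^0.006733 = 105.51 × 1.006756
F = CHF 106.22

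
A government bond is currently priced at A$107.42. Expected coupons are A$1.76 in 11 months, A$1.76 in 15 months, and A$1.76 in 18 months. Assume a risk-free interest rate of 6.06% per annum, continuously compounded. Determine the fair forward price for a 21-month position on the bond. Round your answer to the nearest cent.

PV(coupons) I = 1.76·e^(−0.0606·11/12) + 1.76·e^(−0.0606·15/12) + 1.76·e^(−0.0606·18/12)
I = 1.6649 + 1.6316 + 1.6071 = 4.9036
F = (S − I)·e^(rT) = (107.42 − 4.9036) · e^(0.0606·21/12)
= 102.5164 · e^0.106050 = 102.5164 × 1.111877 = A$113.99

A$113.99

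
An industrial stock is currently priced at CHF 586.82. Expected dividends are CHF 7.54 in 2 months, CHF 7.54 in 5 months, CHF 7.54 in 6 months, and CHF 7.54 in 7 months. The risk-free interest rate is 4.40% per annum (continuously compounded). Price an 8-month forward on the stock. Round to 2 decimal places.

CHF 573.79

PV(dividends) I = 7.54·e^(−0.0440·2/12) + 7.54·e^(−0.0440·5/12) + 7.54·e^(−0.0440·6/12) + 7.54·e^(−0.0440·7/12)
I = 7.4849 + 7.4030 + 7.3759 + 7.3489 = 29.6127
F = (S − I)·e^(rT) = (586.82 − 29.6127) · e^(0.0440·8/12)
= 557.2073 · e^0.029333 = 557.2073 × 1.029767 = CHF 573.79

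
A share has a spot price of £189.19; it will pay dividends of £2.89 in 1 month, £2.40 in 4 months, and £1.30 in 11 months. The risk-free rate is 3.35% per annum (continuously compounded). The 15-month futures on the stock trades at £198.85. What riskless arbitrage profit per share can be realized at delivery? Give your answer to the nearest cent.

£8.36 per share

PV(dividends) I = 2.89·e^(−0.0335·1/12) + 2.40·e^(−0.0335·4/12) + 1.30·e^(−0.0335·11/12) = 6.5160
Fair futures F* = (S − I)·e^(rT) = (189.19 − 6.5160)·e^0.041875 = 182.6740 × 1.042764 = 190.4859
Market £198.85 > fair 190.4859: forward overpriced → cash-and-carry (borrow at r, buy the stock and collect the dividends, short the forward).
Profit at T = |F_mkt − F*| = |198.85 − 190.4859| = £8.36 per share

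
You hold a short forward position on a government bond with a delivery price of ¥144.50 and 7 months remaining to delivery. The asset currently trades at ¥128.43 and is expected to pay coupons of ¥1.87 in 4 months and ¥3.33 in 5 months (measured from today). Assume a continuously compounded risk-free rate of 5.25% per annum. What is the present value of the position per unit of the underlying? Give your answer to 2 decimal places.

PV(remaining coupons) I = 1.87·e^(−0.0525·4/12) + 3.33·e^(−0.0525·5/12) = 5.0955
Current forward F = (S − I)·e^(rT) = (128.43 − 5.0955)·e^(0.0525·7/12) = 123.3345 × 1.031099 = 127.1701
Value (long) = (F − K)·e^(−rT) = (127.1701 − 144.50) × 0.969839 = -16.8072
Short position value = −(long value) = ¥16.81

¥16.81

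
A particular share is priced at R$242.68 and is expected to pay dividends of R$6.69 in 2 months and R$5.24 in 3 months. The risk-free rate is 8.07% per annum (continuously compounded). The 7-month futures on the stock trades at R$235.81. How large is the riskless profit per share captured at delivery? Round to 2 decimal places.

R$6.27 per share

PV(dividends) I = 6.69·e^(−0.0807·2/12) + 5.24·e^(−0.0807·3/12) = 11.7360
Fair futures F* = (S − I)·e^(rT) = (242.68 − 11.7360)·e^0.047075 = 230.9440 × 1.048201 = 242.0757
Market R$235.81 < fair 242.0757: forward underpriced → reverse cash-and-carry (short the stock, invest proceeds at r, pay the dividends, go long the forward).
Profit at T = |F_mkt − F*| = |235.81 − 242.0757| = R$6.27 per share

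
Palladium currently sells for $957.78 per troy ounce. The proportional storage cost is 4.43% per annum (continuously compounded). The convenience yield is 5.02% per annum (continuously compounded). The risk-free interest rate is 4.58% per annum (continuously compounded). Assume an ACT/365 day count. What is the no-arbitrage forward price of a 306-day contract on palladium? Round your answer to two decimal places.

Net carry = r + u − y = 0.0458 + 0.0443 − 0.0502 = 0.0399
F = S·e^((r+u−y)T) = 957.78 · e^(0.0399 × 306/365) = 957.78 · e^0.033450
= 957.78 × 1.034016 = $990.36 per troy ounce

$990.36 per troy ounce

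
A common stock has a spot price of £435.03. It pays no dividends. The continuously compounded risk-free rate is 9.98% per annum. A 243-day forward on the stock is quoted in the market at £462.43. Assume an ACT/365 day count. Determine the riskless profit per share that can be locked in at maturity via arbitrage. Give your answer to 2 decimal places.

£2.49 per share

Fair forward: F* = S·e^(carry·T), with carry = r = 0.0998
F* = 435.03 · e^(0.0998 × 243/365) = 435.03 · e^0.066442 = 435.03 × 1.068699 = £464.9161
Market £462.43 < fair £464.9161: forward underpriced → reverse cash-and-carry (short spot, go long the forward).
At maturity, profit = |F_mkt − F*| = |462.43 − 464.9161| = £2.49 per share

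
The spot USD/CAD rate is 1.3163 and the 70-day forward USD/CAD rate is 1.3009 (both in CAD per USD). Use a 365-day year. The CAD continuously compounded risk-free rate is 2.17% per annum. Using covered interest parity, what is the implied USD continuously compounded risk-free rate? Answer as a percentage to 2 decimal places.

8.31%

F = S·e^((r_CAD − r_USD)T) ⇒ r_USD = r_CAD − ln(F/S)/T
ln(1.3009/1.3163) = -0.011768; /(70/365) = -0.061362
r_USD = 0.0217 + 0.061362 = 0.083062
r_USD = 8.31%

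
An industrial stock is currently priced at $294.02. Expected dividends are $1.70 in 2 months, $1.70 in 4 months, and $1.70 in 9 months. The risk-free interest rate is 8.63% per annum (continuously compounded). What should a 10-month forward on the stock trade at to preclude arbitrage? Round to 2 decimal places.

PV(dividends) I = 1.70·e^(−0.0863·2/12) + 1.70·e^(−0.0863·4/12) + 1.70·e^(−0.0863·9/12)
I = 1.6757 + 1.6518 + 1.5935 = 4.9210
F = (S − I)·e^(rT) = (294.02 − 4.9210) · e^(0.0863·10/12)
= 289.0990 · e^0.071917 = 289.0990 × 1.074566 = $310.66

$310.66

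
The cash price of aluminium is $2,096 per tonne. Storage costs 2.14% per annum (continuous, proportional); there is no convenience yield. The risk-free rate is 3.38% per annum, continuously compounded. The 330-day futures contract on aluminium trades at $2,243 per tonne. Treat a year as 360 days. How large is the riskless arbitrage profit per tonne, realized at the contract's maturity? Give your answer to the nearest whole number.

Fair futures: F* = S·e^(carry·T), with carry = (r + u) = 0.0338 + 0.0214 = 0.0552
F* = 2096 · e^(0.0552 × 330/360) = 2096 · e^0.050600 = 2096 × 1.051902 = $2204.7866
Market $2243 > fair $2204.7866: forward overpriced → cash-and-carry (buy spot, short the forward).
At maturity, profit = |F_mkt − F*| = |2243 − 2204.7866| = $38 per tonne

$38 per tonne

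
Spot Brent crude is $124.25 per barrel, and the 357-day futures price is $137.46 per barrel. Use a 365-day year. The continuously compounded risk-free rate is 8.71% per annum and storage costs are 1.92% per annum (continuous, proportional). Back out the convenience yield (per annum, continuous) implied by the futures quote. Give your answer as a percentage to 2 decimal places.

F = S·e^((r+u−y)T) ⇒ (r+u−y) = ln(F/S)/T
ln(137.46/124.25) = 0.101037; /T ⇒ 0.103301
y = r + u − ln(F/S)/T = 0.0871 + 0.0192 − 0.103301 = 0.002999
y = 0.30%

0.30%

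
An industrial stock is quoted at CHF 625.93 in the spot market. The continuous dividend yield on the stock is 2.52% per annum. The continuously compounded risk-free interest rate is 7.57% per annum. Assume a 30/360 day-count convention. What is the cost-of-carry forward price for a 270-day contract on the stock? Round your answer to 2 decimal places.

CHF 650.09

F = S·e^((r − q)T) = 625.93 · e^((0.0757 − 0.0252) × 270/360)
= 625.93 · e^0.037875 = 625.93 × 1.038601
F = CHF 650.09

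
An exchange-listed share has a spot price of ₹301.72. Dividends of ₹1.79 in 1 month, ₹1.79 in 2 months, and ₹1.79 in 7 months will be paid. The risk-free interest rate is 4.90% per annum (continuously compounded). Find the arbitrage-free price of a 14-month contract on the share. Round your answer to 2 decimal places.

PV(dividends) I = 1.79·e^(−0.0490·1/12) + 1.79·e^(−0.0490·2/12) + 1.79·e^(−0.0490·7/12)
I = 1.7827 + 1.7754 + 1.7396 = 5.2977
F = (S − I)·e^(rT) = (301.72 − 5.2977) · e^(0.0490·14/12)
= 296.4223 · e^0.057167 = 296.4223 × 1.058833 = ₹313.86

₹313.86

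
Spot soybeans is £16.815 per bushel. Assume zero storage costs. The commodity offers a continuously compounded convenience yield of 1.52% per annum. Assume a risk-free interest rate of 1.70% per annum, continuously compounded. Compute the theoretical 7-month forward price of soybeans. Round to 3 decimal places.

£16.833 per bushel

Net carry = r + u − y = 0.0170 + 0.0000 − 0.0152 = 0.0018
F = S·e^((r+u−y)T) = 16.815 · e^(0.0018 × 7/12) = 16.815 · e^0.001050
= 16.815 × 1.001051 = £16.833 per bushel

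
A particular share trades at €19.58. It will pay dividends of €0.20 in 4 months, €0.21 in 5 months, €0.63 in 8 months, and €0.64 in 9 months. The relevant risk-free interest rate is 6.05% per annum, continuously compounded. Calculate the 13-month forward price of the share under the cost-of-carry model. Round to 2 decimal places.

€19.18

PV(dividends) I = 0.20·e^(−0.0605·4/12) + 0.21·e^(−0.0605·5/12) + 0.63·e^(−0.0605·8/12) + 0.64·e^(−0.0605·9/12)
I = 0.1960 + 0.2048 + 0.6051 + 0.6116 = 1.6175
F = (S − I)·e^(rT) = (19.58 − 1.6175) · e^(0.0605·13/12)
= 17.9625 · e^0.065542 = 17.9625 × 1.067738 = €19.18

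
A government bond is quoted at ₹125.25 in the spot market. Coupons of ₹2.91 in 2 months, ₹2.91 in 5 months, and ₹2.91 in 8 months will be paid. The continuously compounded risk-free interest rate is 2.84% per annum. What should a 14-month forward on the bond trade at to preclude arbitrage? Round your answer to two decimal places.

₹120.55

PV(coupons) I = 2.91·e^(−0.0284·2/12) + 2.91·e^(−0.0284·5/12) + 2.91·e^(−0.0284·8/12)
I = 2.8963 + 2.8758 + 2.8554 = 8.6275
F = (S − I)·e^(rT) = (125.25 − 8.6275) · e^(0.0284·14/12)
= 116.6225 · e^0.033133 = 116.6225 × 1.033688 = ₹120.55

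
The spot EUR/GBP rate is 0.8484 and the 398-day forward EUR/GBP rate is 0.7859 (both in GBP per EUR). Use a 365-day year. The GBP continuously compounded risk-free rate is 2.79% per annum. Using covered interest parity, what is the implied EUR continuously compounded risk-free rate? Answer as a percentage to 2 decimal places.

F = S·e^((r_GBP − r_EUR)T) ⇒ r_EUR = r_GBP − ln(F/S)/T
ln(0.7859/0.8484) = -0.076523; /(398/365) = -0.070178
r_EUR = 0.0279 + 0.070178 = 0.098078
r_EUR = 9.81%

9.81%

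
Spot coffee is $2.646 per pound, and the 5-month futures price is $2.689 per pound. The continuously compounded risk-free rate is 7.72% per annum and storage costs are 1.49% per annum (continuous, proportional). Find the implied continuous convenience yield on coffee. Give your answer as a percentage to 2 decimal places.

F = S·e^((r+u−y)T) ⇒ (r+u−y) = ln(F/S)/T
ln(2.689/2.646) = 0.016120; /T ⇒ 0.038688
y = r + u − ln(F/S)/T = 0.0772 + 0.0149 − 0.038688 = 0.053412
y = 5.34%

5.34%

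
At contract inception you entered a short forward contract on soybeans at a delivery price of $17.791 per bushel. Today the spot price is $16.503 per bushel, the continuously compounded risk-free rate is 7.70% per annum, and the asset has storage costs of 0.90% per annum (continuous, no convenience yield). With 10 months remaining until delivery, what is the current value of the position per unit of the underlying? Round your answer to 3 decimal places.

Current fair forward for the remaining 10 months: F = S·e^((r + u)·T), (r + u) = 0.0770 + 0.0090 = 0.0860
F = 16.503 · e^(0.0860 × 10/12) = 16.503 × 1.074297 = 17.7291
Value of long forward = (F − K)·e^(−rT) = (17.7291 − 17.791) · e^(−0.0770·10/12)
= -0.0619 × 0.937849 = -0.058
Short position value = −(long value) = $0.058

$0.058 per bushel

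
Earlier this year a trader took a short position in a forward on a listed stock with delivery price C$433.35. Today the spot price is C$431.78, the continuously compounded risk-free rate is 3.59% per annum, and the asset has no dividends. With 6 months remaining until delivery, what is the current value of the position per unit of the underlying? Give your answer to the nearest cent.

Current fair forward for the remaining 6 months: F = S·e^(r·T), r = 0.0359
F = 431.78 · e^(0.0359 × 6/12) = 431.78 × 1.018112 = 439.6004
Value of long forward = (F − K)·e^(−rT) = (439.6004 − 433.35) · e^(−0.0359·6/12)
= 6.2504 × 0.982210 = 6.14
Short position value = −(long value) = -C$6.14

-C$6.14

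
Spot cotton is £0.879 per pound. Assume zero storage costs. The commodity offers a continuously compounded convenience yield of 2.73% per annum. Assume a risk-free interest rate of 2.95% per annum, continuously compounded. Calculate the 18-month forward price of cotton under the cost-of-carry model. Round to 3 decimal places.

£0.882 per pound

Net carry = r + u − y = 0.0295 + 0.0000 − 0.0273 = 0.0022
F = S·e^((r+u−y)T) = 0.879 · e^(0.0022 × 18/12) = 0.879 · e^0.003300
= 0.879 × 1.003305 = £0.882 per pound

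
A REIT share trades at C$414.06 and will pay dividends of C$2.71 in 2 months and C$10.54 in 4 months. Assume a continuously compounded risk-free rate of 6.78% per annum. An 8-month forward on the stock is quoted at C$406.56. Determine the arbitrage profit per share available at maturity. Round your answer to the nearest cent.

C$13.06 per share

PV(dividends) I = 2.71·e^(−0.0678·2/12) + 10.54·e^(−0.0678·4/12) = 12.9840
Fair forward F* = (S − I)·e^(rT) = (414.06 − 12.9840)·e^0.045200 = 401.0760 × 1.046237 = 419.6206
Market C$406.56 < fair 419.6206: forward underpriced → reverse cash-and-carry (short the stock, invest proceeds at r, pay the dividends, go long the forward).
Profit at T = |F_mkt − F*| = |406.56 − 419.6206| = C$13.06 per share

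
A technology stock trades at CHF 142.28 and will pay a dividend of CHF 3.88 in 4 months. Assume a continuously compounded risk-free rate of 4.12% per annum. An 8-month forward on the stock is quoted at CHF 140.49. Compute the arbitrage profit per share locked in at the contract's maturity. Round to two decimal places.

PV(dividends) I = 3.88·e^(−0.0412·4/12) = 3.8271
Fair forward F* = (S − I)·e^(rT) = (142.28 − 3.8271)·e^0.027467 = 138.4529 × 1.027848 = 142.3085
Market CHF 140.49 < fair 142.3085: forward underpriced → reverse cash-and-carry (short the stock, invest proceeds at r, pay the dividends, go long the forward).
Profit at T = |F_mkt − F*| = |140.49 − 142.3085| = CHF 1.82 per share

CHF 1.82 per share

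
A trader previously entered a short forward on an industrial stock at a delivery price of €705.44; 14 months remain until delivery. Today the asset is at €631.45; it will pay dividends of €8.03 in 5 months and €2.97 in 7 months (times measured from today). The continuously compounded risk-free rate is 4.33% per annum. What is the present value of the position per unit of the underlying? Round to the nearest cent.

PV(remaining dividends) I = 8.03·e^(−0.0433·5/12) + 2.97·e^(−0.0433·7/12) = 10.7823
Current forward F = (S − I)·e^(rT) = (631.45 − 10.7823)·e^(0.0433·14/12) = 620.6677 × 1.051814 = 652.8270
Value (long) = (F − K)·e^(−rT) = (652.8270 − 705.44) × 0.950738 = -50.0212
Short position value = −(long value) = €50.02

€50.02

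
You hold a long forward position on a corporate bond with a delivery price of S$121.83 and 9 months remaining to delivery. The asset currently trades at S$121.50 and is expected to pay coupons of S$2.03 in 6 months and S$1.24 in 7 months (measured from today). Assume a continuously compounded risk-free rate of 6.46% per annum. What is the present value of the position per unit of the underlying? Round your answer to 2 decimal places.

PV(remaining coupons) I = 2.03·e^(−0.0646·6/12) + 1.24·e^(−0.0646·7/12) = 3.1596
Current forward F = (S − I)·e^(rT) = (121.50 − 3.1596)·e^(0.0646·9/12) = 118.3404 × 1.049643 = 124.2152
Value (long) = (F − K)·e^(−rT) = (124.2152 − 121.83) × 0.952705 = 2.2724
Value = S$2.27

S$2.27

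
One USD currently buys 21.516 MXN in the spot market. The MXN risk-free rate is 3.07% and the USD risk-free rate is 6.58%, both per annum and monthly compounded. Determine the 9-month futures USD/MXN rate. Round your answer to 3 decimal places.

By covered interest parity, F = S · (1+r_MXN/12)^(12T) / (1+r_USD/12)^(12T)
= 21.516 × 1.023262 / 1.050446 = 21.516 × 0.974121
F = 20.959 MXN per USD

20.959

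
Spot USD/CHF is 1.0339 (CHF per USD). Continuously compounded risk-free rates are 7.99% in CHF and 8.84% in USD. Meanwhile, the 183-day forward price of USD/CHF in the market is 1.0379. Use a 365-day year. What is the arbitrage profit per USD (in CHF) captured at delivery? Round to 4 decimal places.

Fair forward: F* = S·e^(carry·T), with carry = (r_CHF − r_USD) = 0.0799 − 0.0884 = -0.0085
F* = 1.0339 · e^(-0.0085 × 183/365) = 1.0339 · e^-0.004262 = 1.0339 × 0.995747 = 1.0295
Market 1.0379 > fair 1.0295: forward overpriced → cash-and-carry (buy spot, short the forward).
At maturity, profit = |F_mkt − F*| = |1.0379 − 1.0295| = 0.0084 per USD (in CHF)

0.0084 per USD (in CHF)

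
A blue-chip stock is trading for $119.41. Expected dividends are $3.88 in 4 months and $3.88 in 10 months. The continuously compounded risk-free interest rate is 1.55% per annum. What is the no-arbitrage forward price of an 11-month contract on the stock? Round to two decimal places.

$113.32

PV(dividends) I = 3.88·e^(−0.0155·4/12) + 3.88·e^(−0.0155·10/12)
I = 3.8600 + 3.8302 = 7.6902
F = (S − I)·e^(rT) = (119.41 − 7.6902) · e^(0.0155·11/12)
= 111.7198 · e^0.014208 = 111.7198 × 1.014309 = $113.32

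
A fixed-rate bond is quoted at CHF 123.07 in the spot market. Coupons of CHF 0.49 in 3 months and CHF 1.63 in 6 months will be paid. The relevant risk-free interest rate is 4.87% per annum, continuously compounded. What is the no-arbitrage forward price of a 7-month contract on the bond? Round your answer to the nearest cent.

CHF 124.48

PV(coupons) I = 0.49·e^(−0.0487·3/12) + 1.63·e^(−0.0487·6/12)
I = 0.4841 + 1.5908 = 2.0749
F = (S − I)·e^(rT) = (123.07 − 2.0749) · e^(0.0487·7/12)
= 120.9951 · e^0.028408 = 120.9951 × 1.028815 = CHF 124.48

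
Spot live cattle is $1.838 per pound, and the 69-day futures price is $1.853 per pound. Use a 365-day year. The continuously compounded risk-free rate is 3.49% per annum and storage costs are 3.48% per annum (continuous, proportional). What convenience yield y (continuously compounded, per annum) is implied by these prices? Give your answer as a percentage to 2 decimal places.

F = S·e^((r+u−y)T) ⇒ (r+u−y) = ln(F/S)/T
ln(1.853/1.838) = 0.008128; /T ⇒ 0.042996
y = r + u − ln(F/S)/T = 0.0349 + 0.0348 − 0.042996 = 0.026704
y = 2.67%

2.67%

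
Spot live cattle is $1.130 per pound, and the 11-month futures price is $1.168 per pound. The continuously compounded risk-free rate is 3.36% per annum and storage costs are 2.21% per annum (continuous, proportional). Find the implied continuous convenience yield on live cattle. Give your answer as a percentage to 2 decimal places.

1.96%

F = S·e^((r+u−y)T) ⇒ (r+u−y) = ln(F/S)/T
ln(1.168/1.130) = 0.033075; /T ⇒ 0.036082
y = r + u − ln(F/S)/T = 0.0336 + 0.0221 − 0.036082 = 0.019618
y = 1.96%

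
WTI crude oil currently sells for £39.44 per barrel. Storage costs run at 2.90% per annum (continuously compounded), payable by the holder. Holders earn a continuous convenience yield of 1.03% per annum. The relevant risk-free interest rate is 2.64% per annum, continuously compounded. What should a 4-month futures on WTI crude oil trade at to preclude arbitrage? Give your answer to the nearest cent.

Net carry = r + u − y = 0.0264 + 0.0290 − 0.0103 = 0.0451
F = S·e^((r+u−y)T) = 39.44 · e^(0.0451 × 4/12) = 39.44 · e^0.015033
= 39.44 × 1.015147 = £40.04 per barrel

£40.04 per barrel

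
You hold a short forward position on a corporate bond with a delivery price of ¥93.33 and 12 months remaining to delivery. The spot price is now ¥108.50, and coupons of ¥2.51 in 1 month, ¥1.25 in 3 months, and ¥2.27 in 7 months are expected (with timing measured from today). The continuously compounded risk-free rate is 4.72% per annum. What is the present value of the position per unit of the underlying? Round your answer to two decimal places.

PV(remaining coupons) I = 2.51·e^(−0.0472·1/12) + 1.25·e^(−0.0472·3/12) + 2.27·e^(−0.0472·7/12) = 5.9438
Current forward F = (S − I)·e^(rT) = (108.50 − 5.9438)·e^(0.0472·12/12) = 102.5562 × 1.048332 = 107.5129
Value (long) = (F − K)·e^(−rT) = (107.5129 − 93.33) × 0.953897 = 13.5290
Short position value = −(long value) = -¥13.53

-¥13.53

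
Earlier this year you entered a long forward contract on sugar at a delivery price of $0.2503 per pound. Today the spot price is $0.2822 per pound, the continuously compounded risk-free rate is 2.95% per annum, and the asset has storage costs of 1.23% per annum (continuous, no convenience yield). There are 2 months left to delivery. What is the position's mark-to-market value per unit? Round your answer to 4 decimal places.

Current fair forward for the remaining 2 months: F = S·e^((r + u)·T), (r + u) = 0.0295 + 0.0123 = 0.0418
F = 0.2822 · e^(0.0418 × 2/12) = 0.2822 × 1.006991 = 0.2842
Value of long forward = (F − K)·e^(−rT) = (0.2842 − 0.2503) · e^(−0.0295·2/12)
= 0.0339 × 0.995095 = 0.0337

$0.0337 per pound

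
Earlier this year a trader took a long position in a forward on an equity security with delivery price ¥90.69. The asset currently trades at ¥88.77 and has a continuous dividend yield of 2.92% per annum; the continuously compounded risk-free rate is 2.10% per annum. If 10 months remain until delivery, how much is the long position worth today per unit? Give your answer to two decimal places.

-¥2.48

Current fair forward for the remaining 10 months: F = S·e^((r − q)·T), (r − q) = 0.0210 − 0.0292 = -0.0082
F = 88.77 · e^(-0.0082 × 10/12) = 88.77 × 0.993190 = 88.1655
Value of long forward = (F − K)·e^(−rT) = (88.1655 − 90.69) · e^(−0.0210·10/12)
= -2.5245 × 0.982652 = -2.48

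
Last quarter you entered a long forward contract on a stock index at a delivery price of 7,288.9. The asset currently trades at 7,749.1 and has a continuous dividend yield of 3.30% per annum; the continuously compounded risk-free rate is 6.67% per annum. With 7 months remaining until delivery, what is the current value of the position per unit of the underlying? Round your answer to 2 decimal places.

Current fair forward for the remaining 7 months: F = S·e^((r − q)·T), (r − q) = 0.0667 − 0.0330 = 0.0337
F = 7749.1 · e^(0.0337 × 7/12) = 7749.1 × 1.01985283 = 7902.9416
Value of long forward = (F − K)·e^(−rT) = (7902.9416 − 7288.9) · e^(−0.0667·7/12)
= 614.0416 × 0.96183887 = 590.61

590.61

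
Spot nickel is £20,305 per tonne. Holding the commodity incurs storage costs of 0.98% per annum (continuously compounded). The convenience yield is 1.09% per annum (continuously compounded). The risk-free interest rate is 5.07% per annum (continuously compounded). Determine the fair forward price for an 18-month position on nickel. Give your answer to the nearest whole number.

£21,873 per tonne

Net carry = r + u − y = 0.0507 + 0.0098 − 0.0109 = 0.0496
F = S·e^((r+u−y)T) = 20305 · e^(0.0496 × 18/12) = 20305 · e^0.074400
= 20305 × 1.077238 = £21,873 per tonne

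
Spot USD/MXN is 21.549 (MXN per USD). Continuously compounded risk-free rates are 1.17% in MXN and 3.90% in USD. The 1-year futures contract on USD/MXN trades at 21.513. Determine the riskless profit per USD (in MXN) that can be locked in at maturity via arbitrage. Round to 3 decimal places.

0.544 per USD (in MXN)

Fair futures: F* = S·e^(carry·T), with carry = (r_MXN − r_USD) = 0.0117 − 0.0390 = -0.0273
F* = 21.549 · e^(-0.0273 × 1) = 21.549 · e^-0.027300 = 21.549 × 0.973069 = 20.9687
Market 21.513 > fair 20.9687: forward overpriced → cash-and-carry (buy spot, short the forward).
At maturity, profit = |F_mkt − F*| = |21.513 − 20.9687| = 0.544 per USD (in MXN)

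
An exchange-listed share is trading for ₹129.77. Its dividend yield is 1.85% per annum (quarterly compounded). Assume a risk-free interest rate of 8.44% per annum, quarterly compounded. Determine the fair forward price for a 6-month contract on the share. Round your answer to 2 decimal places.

F = S · (1+r/4)^(4T) / (1+q/4)^(4T)
= 129.77 × 1.042645 / 1.009271 = 129.77 × 1.033067
F = ₹134.06

₹134.06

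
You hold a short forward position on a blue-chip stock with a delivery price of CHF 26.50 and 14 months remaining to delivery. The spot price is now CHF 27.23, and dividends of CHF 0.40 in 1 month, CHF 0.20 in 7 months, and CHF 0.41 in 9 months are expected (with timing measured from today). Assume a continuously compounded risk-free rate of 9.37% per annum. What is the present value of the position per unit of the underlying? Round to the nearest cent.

PV(remaining dividends) I = 0.40·e^(−0.0937·1/12) + 0.20·e^(−0.0937·7/12) + 0.41·e^(−0.0937·9/12) = 0.9684
Current forward F = (S − I)·e^(rT) = (27.23 − 0.9684)·e^(0.0937·14/12) = 26.2616 × 1.115516 = 29.2952
Value (long) = (F − K)·e^(−rT) = (29.2952 − 26.50) × 0.896446 = 2.5057
Short position value = −(long value) = -CHF 2.51

-CHF 2.51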